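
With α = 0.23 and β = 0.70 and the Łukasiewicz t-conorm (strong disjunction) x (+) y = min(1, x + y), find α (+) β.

0.93

α (+) β = min(1, 0.23 + 0.70) = min(1, 0.93) = 0.93
For comparison, the Gödel t-conorm max(x, y) would give 0.70.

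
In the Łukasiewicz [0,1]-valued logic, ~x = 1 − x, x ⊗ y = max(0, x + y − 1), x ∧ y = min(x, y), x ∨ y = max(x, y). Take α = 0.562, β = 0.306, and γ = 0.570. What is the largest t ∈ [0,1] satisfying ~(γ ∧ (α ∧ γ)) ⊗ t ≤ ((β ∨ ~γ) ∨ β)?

α ∧ γ = min(0.562, 0.570) = 0.562
γ ∧ (α ∧ γ) = min(0.570, 0.562) = 0.562
~(γ ∧ (α ∧ γ)) = 1 − 0.562 = 0.438
So the left factor is ~(γ ∧ (α ∧ γ)) = 0.438.
~γ = 1 − 0.570 = 0.430
β ∨ ~γ = max(0.306, 0.430) = 0.430
(β ∨ ~γ) ∨ β = max(0.430, 0.306) = 0.430
So the right-hand bound is (β ∨ ~γ) ∨ β = 0.430.
The residuum of the Łukasiewicz t-norm gives the supremum: min(1, 1 − 0.438 + 0.430).
1 − 0.438 + 0.430 = 0.992, so t = min(1, 0.992) = 0.992.
Check: 0.438 ⊗ 0.992 = max(0, 0.430) = 0.430 ≤ 0.430.

0.992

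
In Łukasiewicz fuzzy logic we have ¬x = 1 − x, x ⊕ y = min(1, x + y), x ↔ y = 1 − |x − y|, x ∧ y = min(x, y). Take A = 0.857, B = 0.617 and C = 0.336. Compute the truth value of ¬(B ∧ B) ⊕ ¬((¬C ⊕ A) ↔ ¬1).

B ∧ B = min(0.617, 0.617) = 0.617
¬(B ∧ B) = 1 − 0.617 = 0.383
¬C = 1 − 0.336 = 0.664
¬C ⊕ A = min(1, 0.664 + 0.857) = min(1, 1.521) = 1.000
¬1 = 1 − 1.000 = 0.000
(¬C ⊕ A) ↔ ¬1 = 1 − |1.000 − 0.000| = 1 − 1.000 = 0.000
¬((¬C ⊕ A) ↔ ¬1) = 1 − 0.000 = 1.000
¬(B ∧ B) ⊕ ¬((¬C ⊕ A) ↔ ¬1) = min(1, 0.383 + 1.000) = min(1, 1.383) = 1.000

1.000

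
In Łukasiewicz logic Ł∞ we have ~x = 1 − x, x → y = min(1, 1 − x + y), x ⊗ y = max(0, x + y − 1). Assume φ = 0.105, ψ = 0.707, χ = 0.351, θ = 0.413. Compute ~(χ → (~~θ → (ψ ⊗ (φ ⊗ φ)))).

~θ = 1 − 0.413 = 0.587
~~θ = 1 − 0.587 = 0.413
φ ⊗ φ = max(0, 0.105 + 0.105 − 1) = max(0, -0.790) = 0.000
ψ ⊗ (φ ⊗ φ) = max(0, 0.707 + 0.000 − 1) = max(0, -0.293) = 0.000
~~θ → (ψ ⊗ (φ ⊗ φ)) = min(1, 1 − 0.413 + 0.000) = min(1, 0.587) = 0.587
χ → (~~θ → (ψ ⊗ (φ ⊗ φ))) = min(1, 1 − 0.351 + 0.587) = min(1, 1.236) = 1.000
~(χ → (~~θ → (ψ ⊗ (φ ⊗ φ)))) = 1 − 1.000 = 0.000

0.000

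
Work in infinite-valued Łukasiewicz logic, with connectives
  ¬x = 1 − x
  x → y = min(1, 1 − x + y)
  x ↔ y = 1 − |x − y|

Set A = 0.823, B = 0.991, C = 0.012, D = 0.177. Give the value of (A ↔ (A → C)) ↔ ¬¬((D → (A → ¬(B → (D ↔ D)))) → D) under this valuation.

0.811

A → C = min(1, 1 − 0.823 + 0.012) = min(1, 0.189) = 0.189
A ↔ (A → C) = 1 − |0.823 − 0.189| = 1 − 0.634 = 0.366
D ↔ D = 1 − |0.177 − 0.177| = 1 − 0.000 = 1.000
B → (D ↔ D) = min(1, 1 − 0.991 + 1.000) = min(1, 1.009) = 1.000
¬(B → (D ↔ D)) = 1 − 1.000 = 0.000
A → ¬(B → (D ↔ D)) = min(1, 1 − 0.823 + 0.000) = min(1, 0.177) = 0.177
D → (A → ¬(B → (D ↔ D))) = min(1, 1 − 0.177 + 0.177) = min(1, 1.000) = 1.000
(D → (A → ¬(B → (D ↔ D)))) → D = min(1, 1 − 1.000 + 0.177) = min(1, 0.177) = 0.177
¬((D → (A → ¬(B → (D ↔ D)))) → D) = 1 − 0.177 = 0.823
¬¬((D → (A → ¬(B → (D ↔ D)))) → D) = 1 − 0.823 = 0.177
(A ↔ (A → C)) ↔ ¬¬((D → (A → ¬(B → (D ↔ D)))) → D) = 1 − |0.366 − 0.177| = 1 − 0.189 = 0.811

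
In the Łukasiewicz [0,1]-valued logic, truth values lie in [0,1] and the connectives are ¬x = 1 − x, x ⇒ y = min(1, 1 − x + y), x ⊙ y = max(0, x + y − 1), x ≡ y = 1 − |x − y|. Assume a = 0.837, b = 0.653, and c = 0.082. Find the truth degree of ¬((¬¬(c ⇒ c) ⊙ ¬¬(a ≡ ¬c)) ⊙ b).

0.428

c ⇒ c = min(1, 1 − 0.082 + 0.082) = min(1, 1.000) = 1.000
¬(c ⇒ c) = 1 − 1.000 = 0.000
¬¬(c ⇒ c) = 1 − 0.000 = 1.000
¬c = 1 − 0.082 = 0.918
a ≡ ¬c = 1 − |0.837 − 0.918| = 1 − 0.081 = 0.919
¬(a ≡ ¬c) = 1 − 0.919 = 0.081
¬¬(a ≡ ¬c) = 1 − 0.081 = 0.919
¬¬(c ⇒ c) ⊙ ¬¬(a ≡ ¬c) = max(0, 1.000 + 0.919 − 1) = max(0, 0.919) = 0.919
(¬¬(c ⇒ c) ⊙ ¬¬(a ≡ ¬c)) ⊙ b = max(0, 0.919 + 0.653 − 1) = max(0, 0.572) = 0.572
¬((¬¬(c ⇒ c) ⊙ ¬¬(a ≡ ¬c)) ⊙ b) = 1 − 0.572 = 0.428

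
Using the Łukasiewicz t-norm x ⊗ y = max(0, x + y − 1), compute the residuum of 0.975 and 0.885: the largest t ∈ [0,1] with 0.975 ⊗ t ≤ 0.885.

The residuum of the Łukasiewicz t-norm gives the supremum: min(1, 1 − 0.975 + 0.885).
1 − 0.975 + 0.885 = 0.910, so t = min(1, 0.910) = 0.910.
Check: 0.975 ⊗ 0.910 = max(0, 0.885) = 0.885 ≤ 0.885.

0.910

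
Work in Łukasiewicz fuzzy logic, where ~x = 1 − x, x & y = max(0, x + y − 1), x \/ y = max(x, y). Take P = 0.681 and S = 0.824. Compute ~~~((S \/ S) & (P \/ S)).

0.352

S \/ S = max(0.824, 0.824) = 0.824
P \/ S = max(0.681, 0.824) = 0.824
(S \/ S) & (P \/ S) = max(0, 0.824 + 0.824 − 1) = max(0, 0.648) = 0.648
~((S \/ S) & (P \/ S)) = 1 − 0.648 = 0.352
~~((S \/ S) & (P \/ S)) = 1 − 0.352 = 0.648
~~~((S \/ S) & (P \/ S)) = 1 − 0.648 = 0.352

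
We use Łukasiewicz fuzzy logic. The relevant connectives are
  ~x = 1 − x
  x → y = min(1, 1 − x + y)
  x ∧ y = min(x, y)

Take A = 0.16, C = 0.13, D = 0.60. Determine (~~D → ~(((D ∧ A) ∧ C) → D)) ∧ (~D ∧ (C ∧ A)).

~D = 1 − 0.60 = 0.40
~~D = 1 − 0.40 = 0.60
D ∧ A = min(0.60, 0.16) = 0.16
(D ∧ A) ∧ C = min(0.16, 0.13) = 0.13
((D ∧ A) ∧ C) → D = min(1, 1 − 0.13 + 0.60) = min(1, 1.47) = 1.00
~(((D ∧ A) ∧ C) → D) = 1 − 1.00 = 0.00
~~D → ~(((D ∧ A) ∧ C) → D) = min(1, 1 − 0.60 + 0.00) = min(1, 0.40) = 0.40
C ∧ A = min(0.13, 0.16) = 0.13
~D ∧ (C ∧ A) = min(0.40, 0.13) = 0.13
(~~D → ~(((D ∧ A) ∧ C) → D)) ∧ (~D ∧ (C ∧ A)) = min(0.40, 0.13) = 0.13

0.13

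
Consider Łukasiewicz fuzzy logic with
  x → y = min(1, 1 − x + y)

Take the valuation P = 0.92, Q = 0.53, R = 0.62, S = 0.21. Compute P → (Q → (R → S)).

R → S = min(1, 1 − 0.62 + 0.21) = min(1, 0.59) = 0.59
Q → (R → S) = min(1, 1 − 0.53 + 0.59) = min(1, 1.06) = 1.00
P → (Q → (R → S)) = min(1, 1 − 0.92 + 1.00) = min(1, 1.08) = 1.00

1.00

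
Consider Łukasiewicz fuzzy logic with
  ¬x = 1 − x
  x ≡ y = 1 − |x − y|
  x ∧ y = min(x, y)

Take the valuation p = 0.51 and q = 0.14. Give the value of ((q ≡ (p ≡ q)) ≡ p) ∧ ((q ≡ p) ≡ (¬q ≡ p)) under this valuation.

p ≡ q = 1 − |0.51 − 0.14| = 1 − 0.37 = 0.63
q ≡ (p ≡ q) = 1 − |0.14 − 0.63| = 1 − 0.49 = 0.51
(q ≡ (p ≡ q)) ≡ p = 1 − |0.51 − 0.51| = 1 − 0.00 = 1.00
q ≡ p = 1 − |0.14 − 0.51| = 1 − 0.37 = 0.63
¬q = 1 − 0.14 = 0.86
¬q ≡ p = 1 − |0.86 − 0.51| = 1 − 0.35 = 0.65
(q ≡ p) ≡ (¬q ≡ p) = 1 − |0.63 − 0.65| = 1 − 0.02 = 0.98
((q ≡ (p ≡ q)) ≡ p) ∧ ((q ≡ p) ≡ (¬q ≡ p)) = min(1.00, 0.98) = 0.98

0.98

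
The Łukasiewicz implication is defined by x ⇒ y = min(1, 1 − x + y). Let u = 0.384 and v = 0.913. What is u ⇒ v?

1.000

u ⇒ v = min(1, 1 − 0.384 + 0.913) = min(1, 1.529) = 1.000
For comparison, the Gödel implication (1 if x ≤ y else y) would give 1.000.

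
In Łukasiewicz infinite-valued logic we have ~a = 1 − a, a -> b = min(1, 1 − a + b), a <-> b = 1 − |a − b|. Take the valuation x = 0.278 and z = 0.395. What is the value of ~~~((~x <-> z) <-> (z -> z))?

~x = 1 − 0.278 = 0.722
~x <-> z = 1 − |0.722 − 0.395| = 1 − 0.327 = 0.673
z -> z = min(1, 1 − 0.395 + 0.395) = min(1, 1.000) = 1.000
(~x <-> z) <-> (z -> z) = 1 − |0.673 − 1.000| = 1 − 0.327 = 0.673
~((~x <-> z) <-> (z -> z)) = 1 − 0.673 = 0.327
~~((~x <-> z) <-> (z -> z)) = 1 − 0.327 = 0.673
~~~((~x <-> z) <-> (z -> z)) = 1 − 0.673 = 0.327

0.327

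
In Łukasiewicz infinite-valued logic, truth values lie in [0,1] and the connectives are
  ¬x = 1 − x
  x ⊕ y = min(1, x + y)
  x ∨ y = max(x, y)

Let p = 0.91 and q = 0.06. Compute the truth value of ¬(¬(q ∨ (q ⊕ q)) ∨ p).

0.09

q ⊕ q = min(1, 0.06 + 0.06) = min(1, 0.12) = 0.12
q ∨ (q ⊕ q) = max(0.06, 0.12) = 0.12
¬(q ∨ (q ⊕ q)) = 1 − 0.12 = 0.88
¬(q ∨ (q ⊕ q)) ∨ p = max(0.88, 0.91) = 0.91
¬(¬(q ∨ (q ⊕ q)) ∨ p) = 1 − 0.91 = 0.09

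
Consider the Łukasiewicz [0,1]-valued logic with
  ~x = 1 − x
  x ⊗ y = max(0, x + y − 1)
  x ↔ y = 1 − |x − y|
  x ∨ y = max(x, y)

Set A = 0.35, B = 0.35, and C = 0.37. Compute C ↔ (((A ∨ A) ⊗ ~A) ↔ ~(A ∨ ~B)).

A ∨ A = max(0.35, 0.35) = 0.35
~A = 1 − 0.35 = 0.65
(A ∨ A) ⊗ ~A = max(0, 0.35 + 0.65 − 1) = max(0, 0.00) = 0.00
~B = 1 − 0.35 = 0.65
A ∨ ~B = max(0.35, 0.65) = 0.65
~(A ∨ ~B) = 1 − 0.65 = 0.35
((A ∨ A) ⊗ ~A) ↔ ~(A ∨ ~B) = 1 − |0.00 − 0.35| = 1 − 0.35 = 0.65
C ↔ (((A ∨ A) ⊗ ~A) ↔ ~(A ∨ ~B)) = 1 − |0.37 − 0.65| = 1 − 0.28 = 0.72

0.72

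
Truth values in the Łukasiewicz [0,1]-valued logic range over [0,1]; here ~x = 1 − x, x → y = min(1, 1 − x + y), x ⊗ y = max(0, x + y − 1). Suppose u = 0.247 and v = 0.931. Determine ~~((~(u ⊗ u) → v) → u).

u ⊗ u = max(0, 0.247 + 0.247 − 1) = max(0, -0.506) = 0.000
~(u ⊗ u) = 1 − 0.000 = 1.000
~(u ⊗ u) → v = min(1, 1 − 1.000 + 0.931) = min(1, 0.931) = 0.931
(~(u ⊗ u) → v) → u = min(1, 1 − 0.931 + 0.247) = min(1, 0.316) = 0.316
~((~(u ⊗ u) → v) → u) = 1 − 0.316 = 0.684
~~((~(u ⊗ u) → v) → u) = 1 − 0.684 = 0.316

0.316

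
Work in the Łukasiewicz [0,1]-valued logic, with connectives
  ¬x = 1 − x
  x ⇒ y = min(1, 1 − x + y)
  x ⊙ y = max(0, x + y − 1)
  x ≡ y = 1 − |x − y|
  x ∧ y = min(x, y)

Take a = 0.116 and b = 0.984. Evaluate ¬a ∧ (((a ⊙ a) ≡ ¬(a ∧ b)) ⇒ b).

¬a = 1 − 0.116 = 0.884
a ⊙ a = max(0, 0.116 + 0.116 − 1) = max(0, -0.768) = 0.000
a ∧ b = min(0.116, 0.984) = 0.116
¬(a ∧ b) = 1 − 0.116 = 0.884
(a ⊙ a) ≡ ¬(a ∧ b) = 1 − |0.000 − 0.884| = 1 − 0.884 = 0.116
((a ⊙ a) ≡ ¬(a ∧ b)) ⇒ b = min(1, 1 − 0.116 + 0.984) = min(1, 1.868) = 1.000
¬a ∧ (((a ⊙ a) ≡ ¬(a ∧ b)) ⇒ b) = min(0.884, 1.000) = 0.884

0.884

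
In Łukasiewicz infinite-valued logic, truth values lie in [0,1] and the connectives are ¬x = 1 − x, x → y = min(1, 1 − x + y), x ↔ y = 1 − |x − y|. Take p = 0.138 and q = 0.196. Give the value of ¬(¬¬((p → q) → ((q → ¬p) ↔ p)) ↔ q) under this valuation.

0.058

p → q = min(1, 1 − 0.138 + 0.196) = min(1, 1.058) = 1.000
¬p = 1 − 0.138 = 0.862
q → ¬p = min(1, 1 − 0.196 + 0.862) = min(1, 1.666) = 1.000
(q → ¬p) ↔ p = 1 − |1.000 − 0.138| = 1 − 0.862 = 0.138
(p → q) → ((q → ¬p) ↔ p) = min(1, 1 − 1.000 + 0.138) = min(1, 0.138) = 0.138
¬((p → q) → ((q → ¬p) ↔ p)) = 1 − 0.138 = 0.862
¬¬((p → q) → ((q → ¬p) ↔ p)) = 1 − 0.862 = 0.138
¬¬((p → q) → ((q → ¬p) ↔ p)) ↔ q = 1 − |0.138 − 0.196| = 1 − 0.058 = 0.942
¬(¬¬((p → q) → ((q → ¬p) ↔ p)) ↔ q) = 1 − 0.942 = 0.058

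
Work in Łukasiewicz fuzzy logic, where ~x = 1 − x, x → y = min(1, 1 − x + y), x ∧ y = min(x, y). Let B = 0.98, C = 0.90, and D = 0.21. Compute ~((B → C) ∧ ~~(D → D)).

B → C = min(1, 1 − 0.98 + 0.90) = min(1, 0.92) = 0.92
D → D = min(1, 1 − 0.21 + 0.21) = min(1, 1.00) = 1.00
~(D → D) = 1 − 1.00 = 0.00
~~(D → D) = 1 − 0.00 = 1.00
(B → C) ∧ ~~(D → D) = min(0.92, 1.00) = 0.92
~((B → C) ∧ ~~(D → D)) = 1 − 0.92 = 0.08

0.08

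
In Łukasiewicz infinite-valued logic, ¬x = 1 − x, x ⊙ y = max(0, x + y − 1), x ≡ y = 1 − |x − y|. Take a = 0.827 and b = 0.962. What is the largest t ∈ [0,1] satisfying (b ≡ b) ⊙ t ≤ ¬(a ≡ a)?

b ≡ b = 1 − |0.962 − 0.962| = 1 − 0.000 = 1.000
So the left factor is b ≡ b = 1.000.
a ≡ a = 1 − |0.827 − 0.827| = 1 − 0.000 = 1.000
¬(a ≡ a) = 1 − 1.000 = 0.000
So the right-hand bound is ¬(a ≡ a) = 0.000.
The residuum of the Łukasiewicz t-norm gives the supremum: min(1, 1 − 1.000 + 0.000).
1 − 1.000 + 0.000 = 0.000, so t = min(1, 0.000) = 0.000.
Check: 1.000 ⊙ 0.000 = max(0, 0.000) = 0.000 ≤ 0.000.

0.000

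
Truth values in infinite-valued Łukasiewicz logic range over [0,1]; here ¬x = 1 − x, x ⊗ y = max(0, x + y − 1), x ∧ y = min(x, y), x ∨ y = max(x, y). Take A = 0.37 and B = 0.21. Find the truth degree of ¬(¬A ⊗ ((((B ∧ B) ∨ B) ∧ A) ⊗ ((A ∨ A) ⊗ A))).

¬A = 1 − 0.37 = 0.63
B ∧ B = min(0.21, 0.21) = 0.21
(B ∧ B) ∨ B = max(0.21, 0.21) = 0.21
((B ∧ B) ∨ B) ∧ A = min(0.21, 0.37) = 0.21
A ∨ A = max(0.37, 0.37) = 0.37
(A ∨ A) ⊗ A = max(0, 0.37 + 0.37 − 1) = max(0, -0.26) = 0.00
(((B ∧ B) ∨ B) ∧ A) ⊗ ((A ∨ A) ⊗ A) = max(0, 0.21 + 0.00 − 1) = max(0, -0.79) = 0.00
¬A ⊗ ((((B ∧ B) ∨ B) ∧ A) ⊗ ((A ∨ A) ⊗ A)) = max(0, 0.63 + 0.00 − 1) = max(0, -0.37) = 0.00
¬(¬A ⊗ ((((B ∧ B) ∨ B) ∧ A) ⊗ ((A ∨ A) ⊗ A))) = 1 − 0.00 = 1.00

1.00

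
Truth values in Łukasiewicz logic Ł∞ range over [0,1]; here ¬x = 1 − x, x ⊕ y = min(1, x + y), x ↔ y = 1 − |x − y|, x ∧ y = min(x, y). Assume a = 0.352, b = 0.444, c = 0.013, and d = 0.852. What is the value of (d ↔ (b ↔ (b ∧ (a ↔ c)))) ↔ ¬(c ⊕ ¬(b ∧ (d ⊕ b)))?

a ↔ c = 1 − |0.352 − 0.013| = 1 − 0.339 = 0.661
b ∧ (a ↔ c) = min(0.444, 0.661) = 0.444
b ↔ (b ∧ (a ↔ c)) = 1 − |0.444 − 0.444| = 1 − 0.000 = 1.000
d ↔ (b ↔ (b ∧ (a ↔ c))) = 1 − |0.852 − 1.000| = 1 − 0.148 = 0.852
d ⊕ b = min(1, 0.852 + 0.444) = min(1, 1.296) = 1.000
b ∧ (d ⊕ b) = min(0.444, 1.000) = 0.444
¬(b ∧ (d ⊕ b)) = 1 − 0.444 = 0.556
c ⊕ ¬(b ∧ (d ⊕ b)) = min(1, 0.013 + 0.556) = min(1, 0.569) = 0.569
¬(c ⊕ ¬(b ∧ (d ⊕ b))) = 1 − 0.569 = 0.431
(d ↔ (b ↔ (b ∧ (a ↔ c)))) ↔ ¬(c ⊕ ¬(b ∧ (d ⊕ b))) = 1 − |0.852 − 0.431| = 1 − 0.421 = 0.579

0.579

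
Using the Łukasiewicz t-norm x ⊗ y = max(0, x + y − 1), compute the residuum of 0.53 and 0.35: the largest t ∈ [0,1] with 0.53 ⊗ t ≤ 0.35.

0.82

The residuum of the Łukasiewicz t-norm gives the supremum: min(1, 1 − 0.53 + 0.35).
1 − 0.53 + 0.35 = 0.82, so t = min(1, 0.82) = 0.82.
Check: 0.53 ⊗ 0.82 = max(0, 0.35) = 0.35 ≤ 0.35.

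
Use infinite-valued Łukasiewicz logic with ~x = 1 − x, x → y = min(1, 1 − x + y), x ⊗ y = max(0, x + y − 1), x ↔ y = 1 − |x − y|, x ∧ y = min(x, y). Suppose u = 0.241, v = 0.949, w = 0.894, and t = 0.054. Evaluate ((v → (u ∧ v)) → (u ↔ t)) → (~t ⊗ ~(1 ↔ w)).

0.052

u ∧ v = min(0.241, 0.949) = 0.241
v → (u ∧ v) = min(1, 1 − 0.949 + 0.241) = min(1, 0.292) = 0.292
u ↔ t = 1 − |0.241 − 0.054| = 1 − 0.187 = 0.813
(v → (u ∧ v)) → (u ↔ t) = min(1, 1 − 0.292 + 0.813) = min(1, 1.521) = 1.000
~t = 1 − 0.054 = 0.946
1 ↔ w = 1 − |1.000 − 0.894| = 1 − 0.106 = 0.894
~(1 ↔ w) = 1 − 0.894 = 0.106
~t ⊗ ~(1 ↔ w) = max(0, 0.946 + 0.106 − 1) = max(0, 0.052) = 0.052
((v → (u ∧ v)) → (u ↔ t)) → (~t ⊗ ~(1 ↔ w)) = min(1, 1 − 1.000 + 0.052) = min(1, 0.052) = 0.052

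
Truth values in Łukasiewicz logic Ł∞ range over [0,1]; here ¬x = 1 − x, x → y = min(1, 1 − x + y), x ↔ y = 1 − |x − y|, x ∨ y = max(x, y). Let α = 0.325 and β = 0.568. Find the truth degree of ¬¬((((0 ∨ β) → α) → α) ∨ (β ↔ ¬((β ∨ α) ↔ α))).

0 ∨ β = max(0.000, 0.568) = 0.568
(0 ∨ β) → α = min(1, 1 − 0.568 + 0.325) = min(1, 0.757) = 0.757
((0 ∨ β) → α) → α = min(1, 1 − 0.757 + 0.325) = min(1, 0.568) = 0.568
β ∨ α = max(0.568, 0.325) = 0.568
(β ∨ α) ↔ α = 1 − |0.568 − 0.325| = 1 − 0.243 = 0.757
¬((β ∨ α) ↔ α) = 1 − 0.757 = 0.243
β ↔ ¬((β ∨ α) ↔ α) = 1 − |0.568 − 0.243| = 1 − 0.325 = 0.675
(((0 ∨ β) → α) → α) ∨ (β ↔ ¬((β ∨ α) ↔ α)) = max(0.568, 0.675) = 0.675
¬((((0 ∨ β) → α) → α) ∨ (β ↔ ¬((β ∨ α) ↔ α))) = 1 − 0.675 = 0.325
¬¬((((0 ∨ β) → α) → α) ∨ (β ↔ ¬((β ∨ α) ↔ α))) = 1 − 0.325 = 0.675

0.675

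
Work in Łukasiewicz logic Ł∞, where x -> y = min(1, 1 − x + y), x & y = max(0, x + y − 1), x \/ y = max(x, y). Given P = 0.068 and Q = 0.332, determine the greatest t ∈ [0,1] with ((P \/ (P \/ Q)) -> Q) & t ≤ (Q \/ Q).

0.332

P \/ Q = max(0.068, 0.332) = 0.332
P \/ (P \/ Q) = max(0.068, 0.332) = 0.332
(P \/ (P \/ Q)) -> Q = min(1, 1 − 0.332 + 0.332) = min(1, 1.000) = 1.000
So the left factor is (P \/ (P \/ Q)) -> Q = 1.000.
Q \/ Q = max(0.332, 0.332) = 0.332
So the right-hand bound is Q \/ Q = 0.332.
The residuum of the Łukasiewicz t-norm gives the supremum: min(1, 1 − 1.000 + 0.332).
1 − 1.000 + 0.332 = 0.332, so t = min(1, 0.332) = 0.332.
Check: 1.000 & 0.332 = max(0, 0.332) = 0.332 ≤ 0.332.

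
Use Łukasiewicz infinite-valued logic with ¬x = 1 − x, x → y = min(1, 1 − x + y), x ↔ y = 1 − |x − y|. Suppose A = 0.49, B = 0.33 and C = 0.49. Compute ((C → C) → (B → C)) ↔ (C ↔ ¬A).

C → C = min(1, 1 − 0.49 + 0.49) = min(1, 1.00) = 1.00
B → C = min(1, 1 − 0.33 + 0.49) = min(1, 1.16) = 1.00
(C → C) → (B → C) = min(1, 1 − 1.00 + 1.00) = min(1, 1.00) = 1.00
¬A = 1 − 0.49 = 0.51
C ↔ ¬A = 1 − |0.49 − 0.51| = 1 − 0.02 = 0.98
((C → C) → (B → C)) ↔ (C ↔ ¬A) = 1 − |1.00 − 0.98| = 1 − 0.02 = 0.98

0.98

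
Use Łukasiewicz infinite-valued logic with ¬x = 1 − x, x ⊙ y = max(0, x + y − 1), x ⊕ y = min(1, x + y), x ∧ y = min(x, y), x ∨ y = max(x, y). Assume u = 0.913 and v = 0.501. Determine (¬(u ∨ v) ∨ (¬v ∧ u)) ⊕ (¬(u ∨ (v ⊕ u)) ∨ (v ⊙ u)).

u ∨ v = max(0.913, 0.501) = 0.913
¬(u ∨ v) = 1 − 0.913 = 0.087
¬v = 1 − 0.501 = 0.499
¬v ∧ u = min(0.499, 0.913) = 0.499
¬(u ∨ v) ∨ (¬v ∧ u) = max(0.087, 0.499) = 0.499
v ⊕ u = min(1, 0.501 + 0.913) = min(1, 1.414) = 1.000
u ∨ (v ⊕ u) = max(0.913, 1.000) = 1.000
¬(u ∨ (v ⊕ u)) = 1 − 1.000 = 0.000
v ⊙ u = max(0, 0.501 + 0.913 − 1) = max(0, 0.414) = 0.414
¬(u ∨ (v ⊕ u)) ∨ (v ⊙ u) = max(0.000, 0.414) = 0.414
(¬(u ∨ v) ∨ (¬v ∧ u)) ⊕ (¬(u ∨ (v ⊕ u)) ∨ (v ⊙ u)) = min(1, 0.499 + 0.414) = min(1, 0.913) = 0.913

0.913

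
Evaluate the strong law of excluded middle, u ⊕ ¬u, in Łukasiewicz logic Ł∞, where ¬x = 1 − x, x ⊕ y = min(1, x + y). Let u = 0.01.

1.00

¬u = 1 − 0.01 = 0.99
u ⊕ ¬u = min(1, 0.01 + 0.99) = min(1, 1.00) = 1.00
(As expected: always 1 in Ł∞ since a ⊕ (1−a) = 1.)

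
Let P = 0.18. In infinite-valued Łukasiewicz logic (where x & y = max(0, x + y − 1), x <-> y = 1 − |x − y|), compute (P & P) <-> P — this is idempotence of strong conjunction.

P & P = max(0, 0.18 + 0.18 − 1) = max(0, -0.64) = 0.00
(P & P) <-> P = 1 − |0.00 − 0.18| = 1 − 0.18 = 0.82
(The value 0.82 < 1 shows this instance is not satisfied; fails in Ł∞ since a ⊗ a = max(0, 2a−1) ≠ a in general.)

0.82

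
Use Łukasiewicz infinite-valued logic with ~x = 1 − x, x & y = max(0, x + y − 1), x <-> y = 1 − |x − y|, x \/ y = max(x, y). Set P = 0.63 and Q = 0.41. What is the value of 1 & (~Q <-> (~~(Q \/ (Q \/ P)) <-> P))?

0.59

~Q = 1 − 0.41 = 0.59
Q \/ P = max(0.41, 0.63) = 0.63
Q \/ (Q \/ P) = max(0.41, 0.63) = 0.63
~(Q \/ (Q \/ P)) = 1 − 0.63 = 0.37
~~(Q \/ (Q \/ P)) = 1 − 0.37 = 0.63
~~(Q \/ (Q \/ P)) <-> P = 1 − |0.63 − 0.63| = 1 − 0.00 = 1.00
~Q <-> (~~(Q \/ (Q \/ P)) <-> P) = 1 − |0.59 − 1.00| = 1 − 0.41 = 0.59
1 & (~Q <-> (~~(Q \/ (Q \/ P)) <-> P)) = max(0, 1.00 + 0.59 − 1) = max(0, 0.59) = 0.59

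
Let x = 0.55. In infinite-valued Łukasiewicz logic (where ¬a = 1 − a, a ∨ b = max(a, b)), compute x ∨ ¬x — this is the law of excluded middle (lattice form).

0.55

¬x = 1 − 0.55 = 0.45
x ∨ ¬x = max(0.55, 0.45) = 0.55
(The value 0.55 < 1 shows this instance is not satisfied; not a Ł∞-tautology — its value is max(a, 1−a).)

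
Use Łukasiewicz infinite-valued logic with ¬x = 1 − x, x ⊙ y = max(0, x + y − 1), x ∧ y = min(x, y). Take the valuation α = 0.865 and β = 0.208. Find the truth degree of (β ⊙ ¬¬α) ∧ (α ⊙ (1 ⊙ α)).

0.073

¬α = 1 − 0.865 = 0.135
¬¬α = 1 − 0.135 = 0.865
β ⊙ ¬¬α = max(0, 0.208 + 0.865 − 1) = max(0, 0.073) = 0.073
1 ⊙ α = max(0, 1.000 + 0.865 − 1) = max(0, 0.865) = 0.865
α ⊙ (1 ⊙ α) = max(0, 0.865 + 0.865 − 1) = max(0, 0.730) = 0.730
(β ⊙ ¬¬α) ∧ (α ⊙ (1 ⊙ α)) = min(0.073, 0.730) = 0.073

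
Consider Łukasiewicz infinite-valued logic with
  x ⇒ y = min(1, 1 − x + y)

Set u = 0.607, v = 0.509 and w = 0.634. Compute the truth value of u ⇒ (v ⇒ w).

1.000

v ⇒ w = min(1, 1 − 0.509 + 0.634) = min(1, 1.125) = 1.000
u ⇒ (v ⇒ w) = min(1, 1 − 0.607 + 1.000) = min(1, 1.393) = 1.000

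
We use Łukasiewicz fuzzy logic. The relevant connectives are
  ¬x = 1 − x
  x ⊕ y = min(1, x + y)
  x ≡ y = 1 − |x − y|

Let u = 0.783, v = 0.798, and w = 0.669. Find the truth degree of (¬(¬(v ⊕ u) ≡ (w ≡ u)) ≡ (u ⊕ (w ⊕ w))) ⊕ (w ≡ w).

v ⊕ u = min(1, 0.798 + 0.783) = min(1, 1.581) = 1.000
¬(v ⊕ u) = 1 − 1.000 = 0.000
w ≡ u = 1 − |0.669 − 0.783| = 1 − 0.114 = 0.886
¬(v ⊕ u) ≡ (w ≡ u) = 1 − |0.000 − 0.886| = 1 − 0.886 = 0.114
¬(¬(v ⊕ u) ≡ (w ≡ u)) = 1 − 0.114 = 0.886
w ⊕ w = min(1, 0.669 + 0.669) = min(1, 1.338) = 1.000
u ⊕ (w ⊕ w) = min(1, 0.783 + 1.000) = min(1, 1.783) = 1.000
¬(¬(v ⊕ u) ≡ (w ≡ u)) ≡ (u ⊕ (w ⊕ w)) = 1 − |0.886 − 1.000| = 1 − 0.114 = 0.886
w ≡ w = 1 − |0.669 − 0.669| = 1 − 0.000 = 1.000
(¬(¬(v ⊕ u) ≡ (w ≡ u)) ≡ (u ⊕ (w ⊕ w))) ⊕ (w ≡ w) = min(1, 0.886 + 1.000) = min(1, 1.886) = 1.000

1.000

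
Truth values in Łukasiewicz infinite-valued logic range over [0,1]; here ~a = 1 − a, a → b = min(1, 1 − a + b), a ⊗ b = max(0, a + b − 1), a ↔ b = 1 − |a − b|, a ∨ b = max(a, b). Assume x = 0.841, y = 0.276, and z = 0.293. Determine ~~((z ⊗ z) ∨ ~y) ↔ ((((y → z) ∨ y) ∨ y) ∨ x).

z ⊗ z = max(0, 0.293 + 0.293 − 1) = max(0, -0.414) = 0.000
~y = 1 − 0.276 = 0.724
(z ⊗ z) ∨ ~y = max(0.000, 0.724) = 0.724
~((z ⊗ z) ∨ ~y) = 1 − 0.724 = 0.276
~~((z ⊗ z) ∨ ~y) = 1 − 0.276 = 0.724
y → z = min(1, 1 − 0.276 + 0.293) = min(1, 1.017) = 1.000
(y → z) ∨ y = max(1.000, 0.276) = 1.000
((y → z) ∨ y) ∨ y = max(1.000, 0.276) = 1.000
(((y → z) ∨ y) ∨ y) ∨ x = max(1.000, 0.841) = 1.000
~~((z ⊗ z) ∨ ~y) ↔ ((((y → z) ∨ y) ∨ y) ∨ x) = 1 − |0.724 − 1.000| = 1 − 0.276 = 0.724

0.724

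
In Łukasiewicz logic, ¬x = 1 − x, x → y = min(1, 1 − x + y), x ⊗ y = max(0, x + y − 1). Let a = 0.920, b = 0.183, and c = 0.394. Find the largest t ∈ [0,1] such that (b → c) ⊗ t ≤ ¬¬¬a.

0.080

b → c = min(1, 1 − 0.183 + 0.394) = min(1, 1.211) = 1.000
So the left factor is b → c = 1.000.
¬a = 1 − 0.920 = 0.080
¬¬a = 1 − 0.080 = 0.920
¬¬¬a = 1 − 0.920 = 0.080
So the right-hand bound is ¬¬¬a = 0.080.
The residuum of the Łukasiewicz t-norm gives the supremum: min(1, 1 − 1.000 + 0.080).
1 − 1.000 + 0.080 = 0.080, so t = min(1, 0.080) = 0.080.
Check: 1.000 ⊗ 0.080 = max(0, 0.080) = 0.080 ≤ 0.080.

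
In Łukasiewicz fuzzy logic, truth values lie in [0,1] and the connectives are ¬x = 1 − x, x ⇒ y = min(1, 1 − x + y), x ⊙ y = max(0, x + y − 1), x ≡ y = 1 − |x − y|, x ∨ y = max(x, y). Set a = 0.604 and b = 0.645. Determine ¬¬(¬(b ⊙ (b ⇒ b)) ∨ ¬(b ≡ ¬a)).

b ⇒ b = min(1, 1 − 0.645 + 0.645) = min(1, 1.000) = 1.000
b ⊙ (b ⇒ b) = max(0, 0.645 + 1.000 − 1) = max(0, 0.645) = 0.645
¬(b ⊙ (b ⇒ b)) = 1 − 0.645 = 0.355
¬a = 1 − 0.604 = 0.396
b ≡ ¬a = 1 − |0.645 − 0.396| = 1 − 0.249 = 0.751
¬(b ≡ ¬a) = 1 − 0.751 = 0.249
¬(b ⊙ (b ⇒ b)) ∨ ¬(b ≡ ¬a) = max(0.355, 0.249) = 0.355
¬(¬(b ⊙ (b ⇒ b)) ∨ ¬(b ≡ ¬a)) = 1 − 0.355 = 0.645
¬¬(¬(b ⊙ (b ⇒ b)) ∨ ¬(b ≡ ¬a)) = 1 − 0.645 = 0.355

0.355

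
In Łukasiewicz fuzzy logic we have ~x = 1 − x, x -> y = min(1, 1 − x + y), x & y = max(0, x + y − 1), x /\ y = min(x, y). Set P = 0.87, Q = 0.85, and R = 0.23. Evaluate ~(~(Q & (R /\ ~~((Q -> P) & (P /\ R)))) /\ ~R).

Q -> P = min(1, 1 − 0.85 + 0.87) = min(1, 1.02) = 1.00
P /\ R = min(0.87, 0.23) = 0.23
(Q -> P) & (P /\ R) = max(0, 1.00 + 0.23 − 1) = max(0, 0.23) = 0.23
~((Q -> P) & (P /\ R)) = 1 − 0.23 = 0.77
~~((Q -> P) & (P /\ R)) = 1 − 0.77 = 0.23
R /\ ~~((Q -> P) & (P /\ R)) = min(0.23, 0.23) = 0.23
Q & (R /\ ~~((Q -> P) & (P /\ R))) = max(0, 0.85 + 0.23 − 1) = max(0, 0.08) = 0.08
~(Q & (R /\ ~~((Q -> P) & (P /\ R)))) = 1 − 0.08 = 0.92
~R = 1 − 0.23 = 0.77
~(Q & (R /\ ~~((Q -> P) & (P /\ R)))) /\ ~R = min(0.92, 0.77) = 0.77
~(~(Q & (R /\ ~~((Q -> P) & (P /\ R)))) /\ ~R) = 1 − 0.77 = 0.23

0.23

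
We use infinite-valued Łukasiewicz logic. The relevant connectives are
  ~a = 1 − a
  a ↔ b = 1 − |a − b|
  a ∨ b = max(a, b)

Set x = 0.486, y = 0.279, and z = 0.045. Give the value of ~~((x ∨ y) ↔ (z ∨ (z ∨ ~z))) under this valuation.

x ∨ y = max(0.486, 0.279) = 0.486
~z = 1 − 0.045 = 0.955
z ∨ ~z = max(0.045, 0.955) = 0.955
z ∨ (z ∨ ~z) = max(0.045, 0.955) = 0.955
(x ∨ y) ↔ (z ∨ (z ∨ ~z)) = 1 − |0.486 − 0.955| = 1 − 0.469 = 0.531
~((x ∨ y) ↔ (z ∨ (z ∨ ~z))) = 1 − 0.531 = 0.469
~~((x ∨ y) ↔ (z ∨ (z ∨ ~z))) = 1 − 0.469 = 0.531

0.531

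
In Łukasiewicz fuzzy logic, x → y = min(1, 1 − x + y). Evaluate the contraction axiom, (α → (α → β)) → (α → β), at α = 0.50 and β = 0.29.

α → β = min(1, 1 − 0.50 + 0.29) = min(1, 0.79) = 0.79
α → (α → β) = min(1, 1 − 0.50 + 0.79) = min(1, 1.29) = 1.00
(α → (α → β)) → (α → β) = min(1, 1 − 1.00 + 0.79) = min(1, 0.79) = 0.79
(The value 0.79 < 1 shows this instance is not satisfied; fails in Ł∞ (the t-norm is not idempotent).)

0.79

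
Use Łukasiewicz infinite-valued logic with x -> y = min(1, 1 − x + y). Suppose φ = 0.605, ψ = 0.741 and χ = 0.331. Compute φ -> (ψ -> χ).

ψ -> χ = min(1, 1 − 0.741 + 0.331) = min(1, 0.590) = 0.590
φ -> (ψ -> χ) = min(1, 1 − 0.605 + 0.590) = min(1, 0.985) = 0.985

0.985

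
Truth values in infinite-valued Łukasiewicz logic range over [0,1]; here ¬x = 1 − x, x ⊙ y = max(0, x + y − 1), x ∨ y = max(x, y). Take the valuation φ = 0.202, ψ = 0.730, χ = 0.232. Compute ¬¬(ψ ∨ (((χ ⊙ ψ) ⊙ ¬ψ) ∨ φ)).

0.730

χ ⊙ ψ = max(0, 0.232 + 0.730 − 1) = max(0, -0.038) = 0.000
¬ψ = 1 − 0.730 = 0.270
(χ ⊙ ψ) ⊙ ¬ψ = max(0, 0.000 + 0.270 − 1) = max(0, -0.730) = 0.000
((χ ⊙ ψ) ⊙ ¬ψ) ∨ φ = max(0.000, 0.202) = 0.202
ψ ∨ (((χ ⊙ ψ) ⊙ ¬ψ) ∨ φ) = max(0.730, 0.202) = 0.730
¬(ψ ∨ (((χ ⊙ ψ) ⊙ ¬ψ) ∨ φ)) = 1 − 0.730 = 0.270
¬¬(ψ ∨ (((χ ⊙ ψ) ⊙ ¬ψ) ∨ φ)) = 1 − 0.270 = 0.730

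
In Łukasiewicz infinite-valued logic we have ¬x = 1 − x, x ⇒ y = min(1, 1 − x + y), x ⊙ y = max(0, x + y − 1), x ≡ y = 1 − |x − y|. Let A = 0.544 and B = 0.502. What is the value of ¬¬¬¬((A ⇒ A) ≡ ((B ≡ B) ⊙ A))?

A ⇒ A = min(1, 1 − 0.544 + 0.544) = min(1, 1.000) = 1.000
B ≡ B = 1 − |0.502 − 0.502| = 1 − 0.000 = 1.000
(B ≡ B) ⊙ A = max(0, 1.000 + 0.544 − 1) = max(0, 0.544) = 0.544
(A ⇒ A) ≡ ((B ≡ B) ⊙ A) = 1 − |1.000 − 0.544| = 1 − 0.456 = 0.544
¬((A ⇒ A) ≡ ((B ≡ B) ⊙ A)) = 1 − 0.544 = 0.456
¬¬((A ⇒ A) ≡ ((B ≡ B) ⊙ A)) = 1 − 0.456 = 0.544
¬¬¬((A ⇒ A) ≡ ((B ≡ B) ⊙ A)) = 1 − 0.544 = 0.456
¬¬¬¬((A ⇒ A) ≡ ((B ≡ B) ⊙ A)) = 1 − 0.456 = 0.544

0.544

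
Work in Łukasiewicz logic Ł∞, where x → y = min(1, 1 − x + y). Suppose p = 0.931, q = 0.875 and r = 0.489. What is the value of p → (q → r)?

q → r = min(1, 1 − 0.875 + 0.489) = min(1, 0.614) = 0.614
p → (q → r) = min(1, 1 − 0.931 + 0.614) = min(1, 0.683) = 0.683

0.683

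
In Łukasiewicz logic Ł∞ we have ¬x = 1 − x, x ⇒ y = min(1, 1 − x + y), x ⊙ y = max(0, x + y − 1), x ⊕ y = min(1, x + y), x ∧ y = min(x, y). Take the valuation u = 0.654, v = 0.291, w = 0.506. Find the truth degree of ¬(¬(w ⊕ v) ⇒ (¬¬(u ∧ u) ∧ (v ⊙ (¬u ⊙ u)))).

0.203

w ⊕ v = min(1, 0.506 + 0.291) = min(1, 0.797) = 0.797
¬(w ⊕ v) = 1 − 0.797 = 0.203
u ∧ u = min(0.654, 0.654) = 0.654
¬(u ∧ u) = 1 − 0.654 = 0.346
¬¬(u ∧ u) = 1 − 0.346 = 0.654
¬u = 1 − 0.654 = 0.346
¬u ⊙ u = max(0, 0.346 + 0.654 − 1) = max(0, 0.000) = 0.000
v ⊙ (¬u ⊙ u) = max(0, 0.291 + 0.000 − 1) = max(0, -0.709) = 0.000
¬¬(u ∧ u) ∧ (v ⊙ (¬u ⊙ u)) = min(0.654, 0.000) = 0.000
¬(w ⊕ v) ⇒ (¬¬(u ∧ u) ∧ (v ⊙ (¬u ⊙ u))) = min(1, 1 − 0.203 + 0.000) = min(1, 0.797) = 0.797
¬(¬(w ⊕ v) ⇒ (¬¬(u ∧ u) ∧ (v ⊙ (¬u ⊙ u)))) = 1 − 0.797 = 0.203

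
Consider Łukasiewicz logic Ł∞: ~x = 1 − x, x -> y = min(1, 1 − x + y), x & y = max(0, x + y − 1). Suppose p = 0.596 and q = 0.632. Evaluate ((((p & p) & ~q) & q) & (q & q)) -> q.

1.000

p & p = max(0, 0.596 + 0.596 − 1) = max(0, 0.192) = 0.192
~q = 1 − 0.632 = 0.368
(p & p) & ~q = max(0, 0.192 + 0.368 − 1) = max(0, -0.440) = 0.000
((p & p) & ~q) & q = max(0, 0.000 + 0.632 − 1) = max(0, -0.368) = 0.000
q & q = max(0, 0.632 + 0.632 − 1) = max(0, 0.264) = 0.264
(((p & p) & ~q) & q) & (q & q) = max(0, 0.000 + 0.264 − 1) = max(0, -0.736) = 0.000
((((p & p) & ~q) & q) & (q & q)) -> q = min(1, 1 − 0.000 + 0.632) = min(1, 1.632) = 1.000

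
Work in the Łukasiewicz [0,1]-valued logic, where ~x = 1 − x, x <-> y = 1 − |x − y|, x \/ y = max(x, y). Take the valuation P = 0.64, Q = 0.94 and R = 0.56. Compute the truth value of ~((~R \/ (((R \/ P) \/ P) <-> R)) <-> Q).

0.02

~R = 1 − 0.56 = 0.44
R \/ P = max(0.56, 0.64) = 0.64
(R \/ P) \/ P = max(0.64, 0.64) = 0.64
((R \/ P) \/ P) <-> R = 1 − |0.64 − 0.56| = 1 − 0.08 = 0.92
~R \/ (((R \/ P) \/ P) <-> R) = max(0.44, 0.92) = 0.92
(~R \/ (((R \/ P) \/ P) <-> R)) <-> Q = 1 − |0.92 − 0.94| = 1 − 0.02 = 0.98
~((~R \/ (((R \/ P) \/ P) <-> R)) <-> Q) = 1 − 0.98 = 0.02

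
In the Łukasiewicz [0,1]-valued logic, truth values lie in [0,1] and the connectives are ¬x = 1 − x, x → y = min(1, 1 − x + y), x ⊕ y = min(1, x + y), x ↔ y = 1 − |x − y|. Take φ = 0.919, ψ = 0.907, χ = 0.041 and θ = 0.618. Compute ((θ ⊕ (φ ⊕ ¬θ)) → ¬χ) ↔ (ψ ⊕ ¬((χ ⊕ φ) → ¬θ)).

¬θ = 1 − 0.618 = 0.382
φ ⊕ ¬θ = min(1, 0.919 + 0.382) = min(1, 1.301) = 1.000
θ ⊕ (φ ⊕ ¬θ) = min(1, 0.618 + 1.000) = min(1, 1.618) = 1.000
¬χ = 1 − 0.041 = 0.959
(θ ⊕ (φ ⊕ ¬θ)) → ¬χ = min(1, 1 − 1.000 + 0.959) = min(1, 0.959) = 0.959
χ ⊕ φ = min(1, 0.041 + 0.919) = min(1, 0.960) = 0.960
(χ ⊕ φ) → ¬θ = min(1, 1 − 0.960 + 0.382) = min(1, 0.422) = 0.422
¬((χ ⊕ φ) → ¬θ) = 1 − 0.422 = 0.578
ψ ⊕ ¬((χ ⊕ φ) → ¬θ) = min(1, 0.907 + 0.578) = min(1, 1.485) = 1.000
((θ ⊕ (φ ⊕ ¬θ)) → ¬χ) ↔ (ψ ⊕ ¬((χ ⊕ φ) → ¬θ)) = 1 − |0.959 − 1.000| = 1 − 0.041 = 0.959

0.959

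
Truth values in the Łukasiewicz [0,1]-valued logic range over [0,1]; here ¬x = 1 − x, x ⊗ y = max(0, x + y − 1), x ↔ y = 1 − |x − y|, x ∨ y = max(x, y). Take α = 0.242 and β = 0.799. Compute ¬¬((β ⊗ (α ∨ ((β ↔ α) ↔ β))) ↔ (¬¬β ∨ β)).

β ↔ α = 1 − |0.799 − 0.242| = 1 − 0.557 = 0.443
(β ↔ α) ↔ β = 1 − |0.443 − 0.799| = 1 − 0.356 = 0.644
α ∨ ((β ↔ α) ↔ β) = max(0.242, 0.644) = 0.644
β ⊗ (α ∨ ((β ↔ α) ↔ β)) = max(0, 0.799 + 0.644 − 1) = max(0, 0.443) = 0.443
¬β = 1 − 0.799 = 0.201
¬¬β = 1 − 0.201 = 0.799
¬¬β ∨ β = max(0.799, 0.799) = 0.799
(β ⊗ (α ∨ ((β ↔ α) ↔ β))) ↔ (¬¬β ∨ β) = 1 − |0.443 − 0.799| = 1 − 0.356 = 0.644
¬((β ⊗ (α ∨ ((β ↔ α) ↔ β))) ↔ (¬¬β ∨ β)) = 1 − 0.644 = 0.356
¬¬((β ⊗ (α ∨ ((β ↔ α) ↔ β))) ↔ (¬¬β ∨ β)) = 1 − 0.356 = 0.644

0.644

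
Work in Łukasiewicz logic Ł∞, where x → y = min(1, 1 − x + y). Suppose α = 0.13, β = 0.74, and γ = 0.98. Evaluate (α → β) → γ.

0.98

α → β = min(1, 1 − 0.13 + 0.74) = min(1, 1.61) = 1.00
(α → β) → γ = min(1, 1 − 1.00 + 0.98) = min(1, 0.98) = 0.98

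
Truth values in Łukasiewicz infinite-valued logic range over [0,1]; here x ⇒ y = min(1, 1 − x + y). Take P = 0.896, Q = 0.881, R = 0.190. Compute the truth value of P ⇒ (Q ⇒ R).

Q ⇒ R = min(1, 1 − 0.881 + 0.190) = min(1, 0.309) = 0.309
P ⇒ (Q ⇒ R) = min(1, 1 − 0.896 + 0.309) = min(1, 0.413) = 0.413

0.413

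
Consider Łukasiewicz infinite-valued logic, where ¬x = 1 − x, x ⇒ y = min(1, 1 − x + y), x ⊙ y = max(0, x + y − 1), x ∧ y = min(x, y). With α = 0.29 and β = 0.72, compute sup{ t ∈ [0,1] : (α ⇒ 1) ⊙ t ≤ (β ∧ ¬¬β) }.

α ⇒ 1 = min(1, 1 − 0.29 + 1.00) = min(1, 1.71) = 1.00
So the left factor is α ⇒ 1 = 1.00.
¬β = 1 − 0.72 = 0.28
¬¬β = 1 − 0.28 = 0.72
β ∧ ¬¬β = min(0.72, 0.72) = 0.72
So the right-hand bound is β ∧ ¬¬β = 0.72.
The residuum of the Łukasiewicz t-norm gives the supremum: min(1, 1 − 1.00 + 0.72).
1 − 1.00 + 0.72 = 0.72, so t = min(1, 0.72) = 0.72.
Check: 1.00 ⊙ 0.72 = max(0, 0.72) = 0.72 ≤ 0.72.

0.72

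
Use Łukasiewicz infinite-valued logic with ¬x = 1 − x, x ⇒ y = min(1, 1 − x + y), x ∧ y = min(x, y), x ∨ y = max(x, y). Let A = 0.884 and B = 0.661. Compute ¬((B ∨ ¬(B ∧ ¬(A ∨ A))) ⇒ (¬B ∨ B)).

0.223

A ∨ A = max(0.884, 0.884) = 0.884
¬(A ∨ A) = 1 − 0.884 = 0.116
B ∧ ¬(A ∨ A) = min(0.661, 0.116) = 0.116
¬(B ∧ ¬(A ∨ A)) = 1 − 0.116 = 0.884
B ∨ ¬(B ∧ ¬(A ∨ A)) = max(0.661, 0.884) = 0.884
¬B = 1 − 0.661 = 0.339
¬B ∨ B = max(0.339, 0.661) = 0.661
(B ∨ ¬(B ∧ ¬(A ∨ A))) ⇒ (¬B ∨ B) = min(1, 1 − 0.884 + 0.661) = min(1, 0.777) = 0.777
¬((B ∨ ¬(B ∧ ¬(A ∨ A))) ⇒ (¬B ∨ B)) = 1 − 0.777 = 0.223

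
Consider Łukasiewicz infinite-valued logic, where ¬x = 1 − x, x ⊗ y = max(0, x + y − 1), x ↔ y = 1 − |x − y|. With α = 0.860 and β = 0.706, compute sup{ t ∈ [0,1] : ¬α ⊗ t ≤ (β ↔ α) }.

1.000

¬α = 1 − 0.860 = 0.140
So the left factor is ¬α = 0.140.
β ↔ α = 1 − |0.706 − 0.860| = 1 − 0.154 = 0.846
So the right-hand bound is β ↔ α = 0.846.
The residuum of the Łukasiewicz t-norm gives the supremum: min(1, 1 − 0.140 + 0.846).
1 − 0.140 + 0.846 = 1.706, so t = min(1, 1.706) = 1.000.
Check: 0.140 ⊗ 1.000 = max(0, 0.140) = 0.140 ≤ 0.846.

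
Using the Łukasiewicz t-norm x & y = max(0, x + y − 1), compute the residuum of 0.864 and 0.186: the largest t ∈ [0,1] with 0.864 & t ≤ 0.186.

The residuum of the Łukasiewicz t-norm gives the supremum: min(1, 1 − 0.864 + 0.186).
1 − 0.864 + 0.186 = 0.322, so t = min(1, 0.322) = 0.322.
Check: 0.864 & 0.322 = max(0, 0.186) = 0.186 ≤ 0.186.

0.322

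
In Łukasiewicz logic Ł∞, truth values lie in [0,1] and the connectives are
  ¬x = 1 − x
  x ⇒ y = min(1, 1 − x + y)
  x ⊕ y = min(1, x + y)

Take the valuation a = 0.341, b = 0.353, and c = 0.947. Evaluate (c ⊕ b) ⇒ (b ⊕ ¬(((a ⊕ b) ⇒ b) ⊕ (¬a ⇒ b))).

c ⊕ b = min(1, 0.947 + 0.353) = min(1, 1.300) = 1.000
a ⊕ b = min(1, 0.341 + 0.353) = min(1, 0.694) = 0.694
(a ⊕ b) ⇒ b = min(1, 1 − 0.694 + 0.353) = min(1, 0.659) = 0.659
¬a = 1 − 0.341 = 0.659
¬a ⇒ b = min(1, 1 − 0.659 + 0.353) = min(1, 0.694) = 0.694
((a ⊕ b) ⇒ b) ⊕ (¬a ⇒ b) = min(1, 0.659 + 0.694) = min(1, 1.353) = 1.000
¬(((a ⊕ b) ⇒ b) ⊕ (¬a ⇒ b)) = 1 − 1.000 = 0.000
b ⊕ ¬(((a ⊕ b) ⇒ b) ⊕ (¬a ⇒ b)) = min(1, 0.353 + 0.000) = min(1, 0.353) = 0.353
(c ⊕ b) ⇒ (b ⊕ ¬(((a ⊕ b) ⇒ b) ⊕ (¬a ⇒ b))) = min(1, 1 − 1.000 + 0.353) = min(1, 0.353) = 0.353

0.353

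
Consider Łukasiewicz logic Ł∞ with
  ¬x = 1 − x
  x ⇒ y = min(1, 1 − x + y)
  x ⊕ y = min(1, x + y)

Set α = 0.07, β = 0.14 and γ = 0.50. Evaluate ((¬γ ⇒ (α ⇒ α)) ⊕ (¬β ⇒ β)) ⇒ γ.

0.50

¬γ = 1 − 0.50 = 0.50
α ⇒ α = min(1, 1 − 0.07 + 0.07) = min(1, 1.00) = 1.00
¬γ ⇒ (α ⇒ α) = min(1, 1 − 0.50 + 1.00) = min(1, 1.50) = 1.00
¬β = 1 − 0.14 = 0.86
¬β ⇒ β = min(1, 1 − 0.86 + 0.14) = min(1, 0.28) = 0.28
(¬γ ⇒ (α ⇒ α)) ⊕ (¬β ⇒ β) = min(1, 1.00 + 0.28) = min(1, 1.28) = 1.00
((¬γ ⇒ (α ⇒ α)) ⊕ (¬β ⇒ β)) ⇒ γ = min(1, 1 − 1.00 + 0.50) = min(1, 0.50) = 0.50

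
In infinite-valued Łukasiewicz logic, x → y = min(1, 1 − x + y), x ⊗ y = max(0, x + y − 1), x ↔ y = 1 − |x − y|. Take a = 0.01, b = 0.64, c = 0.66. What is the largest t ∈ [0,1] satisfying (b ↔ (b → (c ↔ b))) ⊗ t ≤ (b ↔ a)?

c ↔ b = 1 − |0.66 − 0.64| = 1 − 0.02 = 0.98
b → (c ↔ b) = min(1, 1 − 0.64 + 0.98) = min(1, 1.34) = 1.00
b ↔ (b → (c ↔ b)) = 1 − |0.64 − 1.00| = 1 − 0.36 = 0.64
So the left factor is b ↔ (b → (c ↔ b)) = 0.64.
b ↔ a = 1 − |0.64 − 0.01| = 1 − 0.63 = 0.37
So the right-hand bound is b ↔ a = 0.37.
The residuum of the Łukasiewicz t-norm gives the supremum: min(1, 1 − 0.64 + 0.37).
1 − 0.64 + 0.37 = 0.73, so t = min(1, 0.73) = 0.73.
Check: 0.64 ⊗ 0.73 = max(0, 0.37) = 0.37 ≤ 0.37.

0.73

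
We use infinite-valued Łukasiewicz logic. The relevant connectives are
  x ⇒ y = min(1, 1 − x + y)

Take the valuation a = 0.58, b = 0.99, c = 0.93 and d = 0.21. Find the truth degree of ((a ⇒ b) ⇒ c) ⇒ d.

0.28

a ⇒ b = min(1, 1 − 0.58 + 0.99) = min(1, 1.41) = 1.00
(a ⇒ b) ⇒ c = min(1, 1 − 1.00 + 0.93) = min(1, 0.93) = 0.93
((a ⇒ b) ⇒ c) ⇒ d = min(1, 1 − 0.93 + 0.21) = min(1, 0.28) = 0.28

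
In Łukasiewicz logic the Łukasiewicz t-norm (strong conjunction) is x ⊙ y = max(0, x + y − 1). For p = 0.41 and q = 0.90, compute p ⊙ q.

0.31

p ⊙ q = max(0, 0.41 + 0.90 − 1) = max(0, 0.31) = 0.31
For comparison, the Gödel (minimum) t-norm min(x, y) would give 0.41.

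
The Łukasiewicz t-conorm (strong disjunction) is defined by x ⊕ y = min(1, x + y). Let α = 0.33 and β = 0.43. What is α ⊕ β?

α ⊕ β = min(1, 0.33 + 0.43) = min(1, 0.76) = 0.76
For comparison, the Gödel t-conorm max(x, y) would give 0.43.

0.76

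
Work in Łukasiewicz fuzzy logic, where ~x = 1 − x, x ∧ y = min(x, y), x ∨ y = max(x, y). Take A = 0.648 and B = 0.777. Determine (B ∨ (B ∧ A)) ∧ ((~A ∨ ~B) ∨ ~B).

B ∧ A = min(0.777, 0.648) = 0.648
B ∨ (B ∧ A) = max(0.777, 0.648) = 0.777
~A = 1 − 0.648 = 0.352
~B = 1 − 0.777 = 0.223
~A ∨ ~B = max(0.352, 0.223) = 0.352
(~A ∨ ~B) ∨ ~B = max(0.352, 0.223) = 0.352
(B ∨ (B ∧ A)) ∧ ((~A ∨ ~B) ∨ ~B) = min(0.777, 0.352) = 0.352

0.352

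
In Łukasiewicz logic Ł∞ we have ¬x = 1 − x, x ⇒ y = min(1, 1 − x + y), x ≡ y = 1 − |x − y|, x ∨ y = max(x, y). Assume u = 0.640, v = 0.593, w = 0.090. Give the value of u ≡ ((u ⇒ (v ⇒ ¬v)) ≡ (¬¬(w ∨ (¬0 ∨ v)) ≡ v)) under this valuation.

¬v = 1 − 0.593 = 0.407
v ⇒ ¬v = min(1, 1 − 0.593 + 0.407) = min(1, 0.814) = 0.814
u ⇒ (v ⇒ ¬v) = min(1, 1 − 0.640 + 0.814) = min(1, 1.174) = 1.000
¬0 = 1 − 0.000 = 1.000
¬0 ∨ v = max(1.000, 0.593) = 1.000
w ∨ (¬0 ∨ v) = max(0.090, 1.000) = 1.000
¬(w ∨ (¬0 ∨ v)) = 1 − 1.000 = 0.000
¬¬(w ∨ (¬0 ∨ v)) = 1 − 0.000 = 1.000
¬¬(w ∨ (¬0 ∨ v)) ≡ v = 1 − |1.000 − 0.593| = 1 − 0.407 = 0.593
(u ⇒ (v ⇒ ¬v)) ≡ (¬¬(w ∨ (¬0 ∨ v)) ≡ v) = 1 − |1.000 − 0.593| = 1 − 0.407 = 0.593
u ≡ ((u ⇒ (v ⇒ ¬v)) ≡ (¬¬(w ∨ (¬0 ∨ v)) ≡ v)) = 1 − |0.640 − 0.593| = 1 − 0.047 = 0.953

0.953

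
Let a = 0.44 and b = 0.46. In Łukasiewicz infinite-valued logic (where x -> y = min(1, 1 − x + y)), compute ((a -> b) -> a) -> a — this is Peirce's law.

1.00

a -> b = min(1, 1 − 0.44 + 0.46) = min(1, 1.02) = 1.00
(a -> b) -> a = min(1, 1 − 1.00 + 0.44) = min(1, 0.44) = 0.44
((a -> b) -> a) -> a = min(1, 1 − 0.44 + 0.44) = min(1, 1.00) = 1.00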